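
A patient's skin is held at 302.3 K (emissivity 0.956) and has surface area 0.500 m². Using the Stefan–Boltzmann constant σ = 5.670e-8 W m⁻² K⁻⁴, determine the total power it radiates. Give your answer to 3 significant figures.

P ≈ 226 W

Area A = 0.500 m².
P = εσAT⁴ = 0.956 × 5.670×10⁻⁸ × 0.500 × (302.3)⁴ = 226 W.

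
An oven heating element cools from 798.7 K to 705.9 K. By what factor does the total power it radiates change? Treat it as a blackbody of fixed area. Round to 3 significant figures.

P₂/P₁ ≈ 0.610

P ∝ T⁴, so P₂/P₁ = (T₂/T₁)⁴ = (705.9/798.7)⁴ = (0.883811)⁴ = 0.610.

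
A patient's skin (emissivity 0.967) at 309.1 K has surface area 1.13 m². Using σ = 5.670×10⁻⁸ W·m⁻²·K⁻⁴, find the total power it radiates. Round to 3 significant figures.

Area A = 1.13 m².
P = εσAT⁴ = 0.967 × 5.670×10⁻⁸ × 1.13 × (309.1)⁴ = 566 W.

P ≈ 566 W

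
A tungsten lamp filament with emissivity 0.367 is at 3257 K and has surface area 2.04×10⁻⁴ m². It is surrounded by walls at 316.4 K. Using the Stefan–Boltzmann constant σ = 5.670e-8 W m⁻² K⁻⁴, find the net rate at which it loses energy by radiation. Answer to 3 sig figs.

Area A = 2.04×10⁻⁴ m².
Net radiated power P_net = εσA(T⁴ − T₀⁴) = 0.367×5.670×10⁻⁸×2.04×10⁻⁴×(3257⁴ − 316.4⁴).
T⁴ − T₀⁴ = 1.12531×10¹⁴ − 1.00218×10¹⁰ = 1.12521×10¹⁴ K⁴, so P_net = 478 W.

Net loss ≈ 478 W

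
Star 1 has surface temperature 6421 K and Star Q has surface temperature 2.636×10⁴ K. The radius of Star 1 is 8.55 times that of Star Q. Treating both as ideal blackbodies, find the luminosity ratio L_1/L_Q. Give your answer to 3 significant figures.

L_1/L_Q ≈ 0.257

L ∝ R²T⁴, so L_1/L_Q = (R_1/R_Q)²(T_1/T_Q)⁴ = (8.55)² × (6421/2.636×10⁴)⁴ = 73.1025 × 3.52070×10⁻³ = 0.257.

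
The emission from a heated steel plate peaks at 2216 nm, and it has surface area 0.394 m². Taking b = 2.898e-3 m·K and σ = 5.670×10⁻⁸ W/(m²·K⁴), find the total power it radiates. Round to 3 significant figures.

Wien's law: T = b/λ_max = 2.898×10⁻³/2.216×10⁻⁶ = 1307.76 K.
Area A = 0.394 m².
Then P = σAT⁴ = 5.670×10⁻⁸×0.394×(1307.76)⁴ = 6.53×10⁴ W.

P ≈ 6.53×10⁴ W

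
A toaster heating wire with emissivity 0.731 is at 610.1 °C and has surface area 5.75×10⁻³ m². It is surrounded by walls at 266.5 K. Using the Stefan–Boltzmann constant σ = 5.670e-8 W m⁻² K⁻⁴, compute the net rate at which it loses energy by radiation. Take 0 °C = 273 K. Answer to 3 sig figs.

Net loss ≈ 144 W

T = 610.1 °C + 273 = 883.1 K.
Area A = 5.75×10⁻³ m².
Net radiated power P_net = εσA(T⁴ − T₀⁴) = 0.731×5.670×10⁻⁸×5.75×10⁻³×(883.1⁴ − 266.5⁴).
T⁴ − T₀⁴ = 6.08190×10¹¹ − 5.04416×10⁹ = 6.03146×10¹¹ K⁴, so P_net = 144 W.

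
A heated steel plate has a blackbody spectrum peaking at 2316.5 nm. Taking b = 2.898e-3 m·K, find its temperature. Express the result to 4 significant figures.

T ≈ 1251 K

Wien's law gives T = b/λ_max = (2.898×10⁻³ m·K)/(2.3165×10⁻⁶ m) = 1251 K.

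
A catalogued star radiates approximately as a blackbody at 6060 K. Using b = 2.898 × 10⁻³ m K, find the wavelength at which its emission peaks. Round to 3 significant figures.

Wien's displacement law: λ_max = b/T = (2.898×10⁻³ m·K)/(6060 K) = 4.782×10⁻⁷ m.
That is 478 nm, in the visible range.

λ_max ≈ 478 nm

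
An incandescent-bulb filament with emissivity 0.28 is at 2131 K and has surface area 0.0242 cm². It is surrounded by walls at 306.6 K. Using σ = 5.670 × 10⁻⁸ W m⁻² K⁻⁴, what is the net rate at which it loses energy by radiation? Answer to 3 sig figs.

Area A = 0.0242 cm² = 2.42×10⁻⁶ m².
Net radiated power P_net = εσA(T⁴ − T₀⁴) = 0.28×5.670×10⁻⁸×2.42×10⁻⁶×(2131⁴ − 306.6⁴).
T⁴ − T₀⁴ = 2.06221×10¹³ − 8.83667×10⁹ = 2.06133×10¹³ K⁴, so P_net = 0.792 W.

Net loss ≈ 0.792 W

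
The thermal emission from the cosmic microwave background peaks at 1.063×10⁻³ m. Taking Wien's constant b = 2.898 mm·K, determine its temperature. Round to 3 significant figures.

T ≈ 2.73 K

Wien's law gives T = b/λ_max = (2.898×10⁻³ m·K)/(1.063×10⁻³ m) = 2.73 K.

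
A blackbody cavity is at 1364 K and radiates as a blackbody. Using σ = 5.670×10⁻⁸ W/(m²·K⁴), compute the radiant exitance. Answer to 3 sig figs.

I ≈ 1.96×10⁵ W/m²

Stefan–Boltzmann: I = σT⁴ = 5.670×10⁻⁸ × (1364)⁴ = 1.96×10⁵ W/m².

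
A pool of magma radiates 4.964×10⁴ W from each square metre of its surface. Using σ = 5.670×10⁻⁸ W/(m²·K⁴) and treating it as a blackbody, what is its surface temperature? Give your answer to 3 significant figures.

T ≈ 967 K

I = σT⁴, so T = (I/σ)^(1/4) = (4.964×10⁴/(5.670×10⁻⁸))^(1/4) = 967 K.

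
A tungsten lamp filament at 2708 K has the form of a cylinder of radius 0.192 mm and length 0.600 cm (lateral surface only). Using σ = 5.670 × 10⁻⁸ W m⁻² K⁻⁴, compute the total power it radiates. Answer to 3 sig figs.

Lateral area A = 2πrL = 2π×1.92×10⁻⁴×6.00×10⁻³ = 7.23823×10⁻⁶ m².
P = σAT⁴ = 5.670×10⁻⁸ × 7.23823×10⁻⁶ × (2708)⁴ = 22.1 W.

P ≈ 22.1 W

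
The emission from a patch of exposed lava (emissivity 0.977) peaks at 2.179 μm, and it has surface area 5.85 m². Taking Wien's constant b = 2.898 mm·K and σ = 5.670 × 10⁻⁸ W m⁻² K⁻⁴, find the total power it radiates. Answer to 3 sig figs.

Wien's law: T = b/λ_max = 2.898×10⁻³/2.179×10⁻⁶ = 1329.97 K.
Area A = 5.85 m².
Then P = εσAT⁴ = 0.977×5.670×10⁻⁸×5.85×(1329.97)⁴ = 1.01×10⁶ W.

P ≈ 1.01×10⁶ W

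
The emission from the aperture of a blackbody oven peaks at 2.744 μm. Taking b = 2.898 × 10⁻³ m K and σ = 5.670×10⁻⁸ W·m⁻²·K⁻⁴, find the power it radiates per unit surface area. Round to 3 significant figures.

I ≈ 7.05×10⁴ W/m²

Wien's law: T = b/λ_max = 2.898×10⁻³/2.744×10⁻⁶ = 1056.12 K.
Then I = σT⁴ = 5.670×10⁻⁸×(1056.12)⁴ = 7.05×10⁴ W/m².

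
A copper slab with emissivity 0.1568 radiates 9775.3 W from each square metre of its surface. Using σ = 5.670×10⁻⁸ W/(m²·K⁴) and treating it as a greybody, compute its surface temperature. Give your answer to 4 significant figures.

I = εσT⁴, so T = (I/εσ)^(1/4) = (9775.3/(0.1568×5.670×10⁻⁸))^(1/4) = 1024 K.

T ≈ 1024 K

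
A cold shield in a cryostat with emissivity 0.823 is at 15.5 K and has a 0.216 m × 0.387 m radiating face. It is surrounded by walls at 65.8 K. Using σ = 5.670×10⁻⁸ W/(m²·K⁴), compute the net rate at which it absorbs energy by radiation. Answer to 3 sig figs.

Area A = 0.216 × 0.387 = 0.083592 m².
Net radiated power P_net = εσA(T⁴ − T₀⁴) = 0.823×5.670×10⁻⁸×0.083592×(15.5⁴ − 65.8⁴).
T⁴ − T₀⁴ = 57720.1 − 1.87458×10⁷ = -1.86881×10⁷ K⁴, so P_net = -0.0729 W — negative, meaning a net gain of 0.0729 W.

Net gain ≈ 0.0729 W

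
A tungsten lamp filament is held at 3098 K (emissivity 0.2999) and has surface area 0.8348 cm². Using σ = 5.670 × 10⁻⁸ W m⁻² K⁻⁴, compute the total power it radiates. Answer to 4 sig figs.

P ≈ 130.8 W

Area A = 0.8348 cm² = 8.348×10⁻⁵ m².
P = εσAT⁴ = 0.2999 × 5.670×10⁻⁸ × 8.348×10⁻⁵ × (3098)⁴ = 130.8 W.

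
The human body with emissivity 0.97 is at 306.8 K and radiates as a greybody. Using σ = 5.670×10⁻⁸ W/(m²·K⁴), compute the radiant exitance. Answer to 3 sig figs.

Stefan–Boltzmann: I = εσT⁴ = 0.97 × 5.670×10⁻⁸ × (306.8)⁴ = 487 W/m².

I ≈ 487 W/m²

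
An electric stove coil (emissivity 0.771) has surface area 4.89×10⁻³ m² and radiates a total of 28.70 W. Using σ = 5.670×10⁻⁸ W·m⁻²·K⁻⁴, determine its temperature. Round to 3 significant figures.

T ≈ 605 K

Area A = 4.89×10⁻³ m².
P = εσAT⁴ ⇒ T = (P/(εσA))^(1/4) = (28.70/(0.771×5.670×10⁻⁸×4.89×10⁻³))^(1/4) = 605 K.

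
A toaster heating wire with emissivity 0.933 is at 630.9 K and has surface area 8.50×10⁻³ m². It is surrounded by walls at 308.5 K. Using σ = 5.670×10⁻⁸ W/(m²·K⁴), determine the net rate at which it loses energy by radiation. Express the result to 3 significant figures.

Net loss ≈ 67.2 W

Area A = 8.50×10⁻³ m².
Net radiated power P_net = εσA(T⁴ − T₀⁴) = 0.933×5.670×10⁻⁸×8.50×10⁻³×(630.9⁴ − 308.5⁴).
T⁴ − T₀⁴ = 1.58432×10¹¹ − 9.05776×10⁹ = 1.49374×10¹¹ K⁴, so P_net = 67.2 W.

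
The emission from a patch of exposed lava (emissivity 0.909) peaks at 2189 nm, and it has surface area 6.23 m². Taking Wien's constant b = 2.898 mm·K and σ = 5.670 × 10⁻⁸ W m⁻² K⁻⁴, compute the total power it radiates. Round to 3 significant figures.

Wien's law: T = b/λ_max = 2.898×10⁻³/2.189×10⁻⁶ = 1323.89 K.
Area A = 6.23 m².
Then P = εσAT⁴ = 0.909×5.670×10⁻⁸×6.23×(1323.89)⁴ = 9.86×10⁵ W.

P ≈ 9.86×10⁵ W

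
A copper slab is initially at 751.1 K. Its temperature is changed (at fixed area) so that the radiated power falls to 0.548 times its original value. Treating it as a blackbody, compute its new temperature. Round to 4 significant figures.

T₂ ≈ 646.2 K

P ∝ T⁴, so T₂/T₁ = (P₂/P₁)^(1/4) = (0.548)^(1/4) = 0.860390.
T₂ = 751.1 × 0.860390 = 646.2 K.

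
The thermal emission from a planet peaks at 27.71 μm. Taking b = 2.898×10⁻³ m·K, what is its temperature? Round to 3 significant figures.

T ≈ 105 K

Wien's law gives T = b/λ_max = (2.898×10⁻³ m·K)/(2.771×10⁻⁵ m) = 105 K.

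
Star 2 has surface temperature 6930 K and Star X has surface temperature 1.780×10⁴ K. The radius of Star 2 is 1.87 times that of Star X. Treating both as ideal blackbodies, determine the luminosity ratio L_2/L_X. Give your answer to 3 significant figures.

L ∝ R²T⁴, so L_2/L_X = (R_2/R_X)²(T_2/T_X)⁴ = (1.87)² × (6930/1.780×10⁴)⁴ = 3.4969 × 0.0229749 = 0.0803.

L_2/L_X ≈ 0.0803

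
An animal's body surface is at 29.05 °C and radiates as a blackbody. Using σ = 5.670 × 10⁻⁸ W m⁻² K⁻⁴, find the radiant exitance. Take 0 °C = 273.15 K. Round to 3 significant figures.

I ≈ 473 W/m²

T = 29.05 °C + 273.15 = 302.20 K.
Stefan–Boltzmann: I = σT⁴ = 5.670×10⁻⁸ × (302.20)⁴ = 473 W/m².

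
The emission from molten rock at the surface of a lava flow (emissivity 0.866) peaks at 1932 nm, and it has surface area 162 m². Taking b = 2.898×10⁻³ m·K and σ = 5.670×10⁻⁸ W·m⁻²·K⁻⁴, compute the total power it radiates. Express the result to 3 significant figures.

P ≈ 4.03×10⁷ W

Wien's law: T = b/λ_max = 2.898×10⁻³/1.932×10⁻⁶ = 1500.00 K.
Area A = 162 m².
Then P = εσAT⁴ = 0.866×5.670×10⁻⁸×162×(1500.00)⁴ = 4.03×10⁷ W.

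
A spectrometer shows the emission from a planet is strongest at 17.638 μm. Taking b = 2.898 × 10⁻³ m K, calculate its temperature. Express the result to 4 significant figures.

Wien's law gives T = b/λ_max = (2.898×10⁻³ m·K)/(1.7638×10⁻⁵ m) = 164.3 K.

T ≈ 164.3 K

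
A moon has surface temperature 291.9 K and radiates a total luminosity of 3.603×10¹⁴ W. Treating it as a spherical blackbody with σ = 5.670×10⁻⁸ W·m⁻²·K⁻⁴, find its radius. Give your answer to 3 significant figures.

R ≈ 2.64×10⁵ m

L = 4πR²σT⁴ ⇒ R = √(L/(4πσT⁴)).
σT⁴ = 411.642 W/m², so R = √(3.603×10¹⁴/(4π×411.642)) = 2.64×10⁵ m.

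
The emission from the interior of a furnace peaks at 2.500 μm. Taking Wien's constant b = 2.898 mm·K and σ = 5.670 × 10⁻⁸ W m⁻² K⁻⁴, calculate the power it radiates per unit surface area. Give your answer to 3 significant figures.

I ≈ 1.02×10⁵ W/m²

Wien's law: T = b/λ_max = 2.898×10⁻³/2.500×10⁻⁶ = 1159.20 K.
Then I = σT⁴ = 5.670×10⁻⁸×(1159.20)⁴ = 1.02×10⁵ W/m².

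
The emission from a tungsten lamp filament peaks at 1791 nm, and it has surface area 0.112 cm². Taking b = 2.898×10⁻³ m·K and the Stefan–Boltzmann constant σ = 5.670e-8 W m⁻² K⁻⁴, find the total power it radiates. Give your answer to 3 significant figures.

P ≈ 4.35 W

Wien's law: T = b/λ_max = 2.898×10⁻³/1.791×10⁻⁶ = 1618.09 K.
Area A = 0.112 cm² = 1.12×10⁻⁵ m².
Then P = σAT⁴ = 5.670×10⁻⁸×1.12×10⁻⁵×(1618.09)⁴ = 4.35 W.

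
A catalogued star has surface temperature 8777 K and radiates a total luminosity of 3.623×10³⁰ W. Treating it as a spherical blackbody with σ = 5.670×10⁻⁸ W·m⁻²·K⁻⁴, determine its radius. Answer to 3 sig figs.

R ≈ 2.93×10¹⁰ m

L = 4πR²σT⁴ ⇒ R = √(L/(4πσT⁴)).
σT⁴ = 3.36486×10⁸ W/m², so R = √(3.623×10³⁰/(4π×3.36486×10⁸)) = 2.93×10¹⁰ m.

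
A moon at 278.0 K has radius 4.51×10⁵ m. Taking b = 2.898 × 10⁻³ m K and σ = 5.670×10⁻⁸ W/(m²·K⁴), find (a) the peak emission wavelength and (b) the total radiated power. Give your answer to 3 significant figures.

λ_max ≈ 10.4 μm; P ≈ 8.66×10¹⁴ W

(a) λ_max = b/T = 2.898×10⁻³/278.0 = 1.042×10⁻⁵ m = 10.4 μm.
Surface area A = 4πR² = 4π(4.51×10⁵ m)² = 2.55601×10¹² m².
(b) P = σAT⁴ = 5.670×10⁻⁸×2.55601×10¹²×(278.0)⁴ = 8.66×10¹⁴ W.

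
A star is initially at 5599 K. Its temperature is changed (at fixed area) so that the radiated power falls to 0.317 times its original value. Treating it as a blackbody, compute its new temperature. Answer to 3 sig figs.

T₂ ≈ 4.20×10³ K

P ∝ T⁴, so T₂/T₁ = (P₂/P₁)^(1/4) = (0.317)^(1/4) = 0.750352.
T₂ = 5599 × 0.750352 = 4.20×10³ K.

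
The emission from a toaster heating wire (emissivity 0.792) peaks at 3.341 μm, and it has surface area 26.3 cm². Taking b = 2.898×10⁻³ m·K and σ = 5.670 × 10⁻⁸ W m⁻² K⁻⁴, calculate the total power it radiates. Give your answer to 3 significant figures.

P ≈ 66.9 W

Wien's law: T = b/λ_max = 2.898×10⁻³/3.341×10⁻⁶ = 867.405 K.
Area A = 26.3 cm² = 2.63×10⁻³ m².
Then P = εσAT⁴ = 0.792×5.670×10⁻⁸×2.63×10⁻³×(867.405)⁴ = 66.9 W.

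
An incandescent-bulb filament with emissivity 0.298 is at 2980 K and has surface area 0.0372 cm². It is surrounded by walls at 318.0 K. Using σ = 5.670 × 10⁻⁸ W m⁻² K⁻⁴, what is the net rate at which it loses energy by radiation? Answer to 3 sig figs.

Area A = 0.0372 cm² = 3.72×10⁻⁶ m².
Net radiated power P_net = εσA(T⁴ − T₀⁴) = 0.298×5.670×10⁻⁸×3.72×10⁻⁶×(2980⁴ − 318.0⁴).
T⁴ − T₀⁴ = 7.88615×10¹³ − 1.02261×10¹⁰ = 7.88513×10¹³ K⁴, so P_net = 4.96 W.

Net loss ≈ 4.96 W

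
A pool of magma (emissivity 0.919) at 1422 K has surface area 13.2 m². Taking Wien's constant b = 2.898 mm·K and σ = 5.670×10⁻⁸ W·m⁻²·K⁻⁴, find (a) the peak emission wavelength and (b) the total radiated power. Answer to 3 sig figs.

λ_max ≈ 2.04×10³ nm; P ≈ 2.81×10⁶ W

(a) λ_max = b/T = 2.898×10⁻³/1422 = 2.038×10⁻⁶ m = 2.04×10³ nm.
Area A = 13.2 m².
(b) P = εσAT⁴ = 0.919×5.670×10⁻⁸×13.2×(1422)⁴ = 2.81×10⁶ W.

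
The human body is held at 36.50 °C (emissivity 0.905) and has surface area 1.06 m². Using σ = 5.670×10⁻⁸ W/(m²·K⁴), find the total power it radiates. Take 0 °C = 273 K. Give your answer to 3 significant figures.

P ≈ 499 W

T = 36.50 °C + 273 = 309.50 K.
Area A = 1.06 m².
P = εσAT⁴ = 0.905 × 5.670×10⁻⁸ × 1.06 × (309.50)⁴ = 499 W.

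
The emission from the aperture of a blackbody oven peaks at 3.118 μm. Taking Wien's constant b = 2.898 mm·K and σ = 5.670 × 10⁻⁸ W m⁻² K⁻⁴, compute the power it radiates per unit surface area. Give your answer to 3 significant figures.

Wien's law: T = b/λ_max = 2.898×10⁻³/3.118×10⁻⁶ = 929.442 K.
Then I = σT⁴ = 5.670×10⁻⁸×(929.442)⁴ = 4.23×10⁴ W/m².

I ≈ 4.23×10⁴ W/m²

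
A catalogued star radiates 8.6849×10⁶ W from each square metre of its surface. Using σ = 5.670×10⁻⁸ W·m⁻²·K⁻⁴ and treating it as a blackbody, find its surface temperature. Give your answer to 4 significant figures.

T ≈ 3518 K

I = σT⁴, so T = (I/σ)^(1/4) = (8.6849×10⁶/(5.670×10⁻⁸))^(1/4) = 3518 K.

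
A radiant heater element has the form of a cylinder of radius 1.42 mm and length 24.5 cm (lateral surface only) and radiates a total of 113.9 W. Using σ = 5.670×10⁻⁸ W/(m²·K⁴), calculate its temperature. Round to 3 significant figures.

T ≈ 979 K

Lateral area A = 2πrL = 2π×1.42×10⁻³×0.245 = 2.18592×10⁻³ m².
P = σAT⁴ ⇒ T = (P/(σA))^(1/4) = (113.9/(5.670×10⁻⁸×2.18592×10⁻³))^(1/4) = 979 K.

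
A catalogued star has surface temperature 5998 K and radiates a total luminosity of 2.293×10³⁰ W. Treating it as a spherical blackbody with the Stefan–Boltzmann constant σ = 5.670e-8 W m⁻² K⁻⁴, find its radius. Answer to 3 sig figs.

R ≈ 4.99×10¹⁰ m

L = 4πR²σT⁴ ⇒ R = √(L/(4πσT⁴)).
σT⁴ = 7.33853×10⁷ W/m², so R = √(2.293×10³⁰/(4π×7.33853×10⁷)) = 4.99×10¹⁰ m.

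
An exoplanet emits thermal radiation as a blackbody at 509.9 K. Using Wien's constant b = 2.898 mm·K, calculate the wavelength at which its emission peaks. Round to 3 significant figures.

λ_max ≈ 5.68 μm

Wien's displacement law: λ_max = b/T = (2.898×10⁻³ m·K)/(509.9 K) = 5.683×10⁻⁶ m.
That is 5.68 μm, in the infrared range.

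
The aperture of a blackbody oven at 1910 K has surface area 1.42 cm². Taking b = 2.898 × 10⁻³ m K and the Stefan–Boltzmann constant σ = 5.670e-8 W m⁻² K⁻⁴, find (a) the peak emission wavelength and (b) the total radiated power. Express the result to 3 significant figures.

λ_max ≈ 1.52 μm; P ≈ 107 W

(a) λ_max = b/T = 2.898×10⁻³/1910 = 1.517×10⁻⁶ m = 1.52 μm.
Area A = 1.42 cm² = 1.42×10⁻⁴ m².
(b) P = σAT⁴ = 5.670×10⁻⁸×1.42×10⁻⁴×(1910)⁴ = 107 W.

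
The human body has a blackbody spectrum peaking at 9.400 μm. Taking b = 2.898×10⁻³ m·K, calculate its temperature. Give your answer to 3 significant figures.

T ≈ 308 K

Wien's law gives T = b/λ_max = (2.898×10⁻³ m·K)/(9.400×10⁻⁶ m) = 308 K.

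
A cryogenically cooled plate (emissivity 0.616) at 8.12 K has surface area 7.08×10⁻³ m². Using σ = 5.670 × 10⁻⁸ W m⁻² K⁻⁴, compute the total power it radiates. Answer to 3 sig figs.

P ≈ 1.08×10⁻⁶ W

Area A = 7.08×10⁻³ m².
P = εσAT⁴ = 0.616 × 5.670×10⁻⁸ × 7.08×10⁻³ × (8.12)⁴ = 1.08×10⁻⁶ W.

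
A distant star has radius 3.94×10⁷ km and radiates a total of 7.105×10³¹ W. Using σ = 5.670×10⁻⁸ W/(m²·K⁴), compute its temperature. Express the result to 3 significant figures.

Surface area A = 4πR² = 4π(3.94×10¹⁰ m)² = 1.95075×10²² m².
P = σAT⁴ ⇒ T = (P/(σA))^(1/4) = (7.105×10³¹/(5.670×10⁻⁸×1.95075×10²²))^(1/4) = 1.59×10⁴ K.

T ≈ 1.59×10⁴ K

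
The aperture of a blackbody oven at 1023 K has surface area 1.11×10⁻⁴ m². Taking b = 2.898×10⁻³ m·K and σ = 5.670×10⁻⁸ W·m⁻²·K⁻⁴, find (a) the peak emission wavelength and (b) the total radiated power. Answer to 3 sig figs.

λ_max ≈ 2.83×10³ nm; P ≈ 6.89 W

(a) λ_max = b/T = 2.898×10⁻³/1023 = 2.833×10⁻⁶ m = 2.83×10³ nm.
Area A = 1.11×10⁻⁴ m².
(b) P = σAT⁴ = 5.670×10⁻⁸×1.11×10⁻⁴×(1023)⁴ = 6.89 W.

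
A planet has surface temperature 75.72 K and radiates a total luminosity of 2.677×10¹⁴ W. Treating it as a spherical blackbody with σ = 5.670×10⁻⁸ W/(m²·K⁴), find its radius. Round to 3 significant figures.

R ≈ 3.38×10⁶ m

L = 4πR²σT⁴ ⇒ R = √(L/(4πσT⁴)).
σT⁴ = 1.86391 W/m², so R = √(2.677×10¹⁴/(4π×1.86391)) = 3.38×10⁶ m.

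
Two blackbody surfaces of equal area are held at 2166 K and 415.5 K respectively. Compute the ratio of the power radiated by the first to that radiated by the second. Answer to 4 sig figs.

P₁/P₂ ≈ 738.5

With equal areas, P₁/P₂ = (T₁/T₂)⁴ = (2166/415.5)⁴ = 738.5.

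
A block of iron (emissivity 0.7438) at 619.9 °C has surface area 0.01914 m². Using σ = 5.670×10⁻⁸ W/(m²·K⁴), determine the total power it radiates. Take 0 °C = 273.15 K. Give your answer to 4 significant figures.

P ≈ 513.4 W

T = 619.9 °C + 273.15 = 893.05 K.
Area A = 0.01914 m².
P = εσAT⁴ = 0.7438 × 5.670×10⁻⁸ × 0.01914 × (893.05)⁴ = 513.4 W.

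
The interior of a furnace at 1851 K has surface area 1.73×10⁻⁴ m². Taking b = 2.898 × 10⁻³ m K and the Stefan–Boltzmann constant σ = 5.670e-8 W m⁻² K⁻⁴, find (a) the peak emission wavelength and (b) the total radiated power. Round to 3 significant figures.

(a) λ_max = b/T = 2.898×10⁻³/1851 = 1.566×10⁻⁶ m = 1.57 μm.
Area A = 1.73×10⁻⁴ m².
(b) P = σAT⁴ = 5.670×10⁻⁸×1.73×10⁻⁴×(1851)⁴ = 115 W.

λ_max ≈ 1.57 μm; P ≈ 115 W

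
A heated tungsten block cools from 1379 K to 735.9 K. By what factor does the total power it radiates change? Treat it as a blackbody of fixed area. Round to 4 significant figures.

P₂/P₁ ≈ 0.08110

P ∝ T⁴, so P₂/P₁ = (T₂/T₁)⁴ = (735.9/1379)⁴ = (0.533648)⁴ = 0.08110.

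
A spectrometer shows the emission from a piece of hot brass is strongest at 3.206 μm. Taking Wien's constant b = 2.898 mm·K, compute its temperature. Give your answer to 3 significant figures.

T ≈ 904 K

Wien's law gives T = b/λ_max = (2.898×10⁻³ m·K)/(3.206×10⁻⁶ m) = 904 K.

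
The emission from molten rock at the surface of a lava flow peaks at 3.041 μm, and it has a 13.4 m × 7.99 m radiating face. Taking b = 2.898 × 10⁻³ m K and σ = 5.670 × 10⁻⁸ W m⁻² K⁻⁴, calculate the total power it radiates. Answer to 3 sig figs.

P ≈ 5.01×10⁶ W

Wien's law: T = b/λ_max = 2.898×10⁻³/3.041×10⁻⁶ = 952.976 K.
Area A = 13.4 × 7.99 = 107.066 m².
Then P = σAT⁴ = 5.670×10⁻⁸×107.066×(952.976)⁴ = 5.01×10⁶ W.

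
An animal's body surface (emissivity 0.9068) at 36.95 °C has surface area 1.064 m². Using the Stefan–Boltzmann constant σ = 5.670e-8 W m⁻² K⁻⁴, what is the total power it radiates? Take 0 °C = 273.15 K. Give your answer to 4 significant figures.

T = 36.95 °C + 273.15 = 310.10 K.
Area A = 1.064 m².
P = εσAT⁴ = 0.9068 × 5.670×10⁻⁸ × 1.064 × (310.10)⁴ = 505.9 W.

P ≈ 505.9 W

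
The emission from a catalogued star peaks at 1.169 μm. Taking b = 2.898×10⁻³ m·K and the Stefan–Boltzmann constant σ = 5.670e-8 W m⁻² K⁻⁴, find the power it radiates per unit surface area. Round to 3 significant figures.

Wien's law: T = b/λ_max = 2.898×10⁻³/1.169×10⁻⁶ = 2479.04 K.
Then I = σT⁴ = 5.670×10⁻⁸×(2479.04)⁴ = 2.14×10⁶ W/m².

I ≈ 2.14×10⁶ W/m²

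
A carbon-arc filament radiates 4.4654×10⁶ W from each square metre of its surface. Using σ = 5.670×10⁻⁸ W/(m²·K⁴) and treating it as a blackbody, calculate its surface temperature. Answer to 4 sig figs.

T ≈ 2979 K

I = σT⁴, so T = (I/σ)^(1/4) = (4.4654×10⁶/(5.670×10⁻⁸))^(1/4) = 2979 K.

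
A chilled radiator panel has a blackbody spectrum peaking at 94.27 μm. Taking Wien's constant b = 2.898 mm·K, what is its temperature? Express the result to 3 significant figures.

T ≈ 30.7 K

Wien's law gives T = b/λ_max = (2.898×10⁻³ m·K)/(9.427×10⁻⁵ m) = 30.7 K.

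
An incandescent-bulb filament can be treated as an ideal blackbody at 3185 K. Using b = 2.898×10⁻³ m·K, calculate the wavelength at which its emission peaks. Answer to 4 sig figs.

Wien's displacement law: λ_max = b/T = (2.898×10⁻³ m·K)/(3185 K) = 9.0989×10⁻⁷ m.
That is 0.9099 μm, in the infrared range.

λ_max ≈ 0.9099 μm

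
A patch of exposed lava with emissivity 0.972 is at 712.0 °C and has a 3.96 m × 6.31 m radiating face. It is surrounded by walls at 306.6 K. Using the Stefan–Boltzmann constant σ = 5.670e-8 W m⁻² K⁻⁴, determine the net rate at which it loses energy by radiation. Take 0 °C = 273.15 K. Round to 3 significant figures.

T = 712.0 °C + 273.15 = 985.15 K.
Area A = 3.96 × 6.31 = 24.9876 m².
Net radiated power P_net = εσA(T⁴ − T₀⁴) = 0.972×5.670×10⁻⁸×24.9876×(985.15⁴ − 306.6⁴).
T⁴ − T₀⁴ = 9.41910×10¹¹ − 8.83667×10⁹ = 9.33073×10¹¹ K⁴, so P_net = 1.28×10⁶ W.

Net loss ≈ 1.28×10⁶ W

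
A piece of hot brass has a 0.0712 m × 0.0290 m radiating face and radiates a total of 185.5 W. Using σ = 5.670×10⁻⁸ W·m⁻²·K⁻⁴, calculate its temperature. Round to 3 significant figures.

Area A = 0.0712 × 0.0290 = 2.0648×10⁻³ m².
P = σAT⁴ ⇒ T = (P/(σA))^(1/4) = (185.5/(5.670×10⁻⁸×2.0648×10⁻³))^(1/4) = 1.12×10³ K.

T ≈ 1.12×10³ K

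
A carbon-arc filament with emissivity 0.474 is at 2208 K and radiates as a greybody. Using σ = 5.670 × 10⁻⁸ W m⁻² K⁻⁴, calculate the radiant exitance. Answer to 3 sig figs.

Stefan–Boltzmann: I = εσT⁴ = 0.474 × 5.670×10⁻⁸ × (2208)⁴ = 6.39×10⁵ W/m².

I ≈ 6.39×10⁵ W/m²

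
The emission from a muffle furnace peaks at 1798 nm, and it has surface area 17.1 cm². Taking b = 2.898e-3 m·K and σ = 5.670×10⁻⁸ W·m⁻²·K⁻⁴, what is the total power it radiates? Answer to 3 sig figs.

Wien's law: T = b/λ_max = 2.898×10⁻³/1.798×10⁻⁶ = 1611.79 K.
Area A = 17.1 cm² = 1.71×10⁻³ m².
Then P = σAT⁴ = 5.670×10⁻⁸×1.71×10⁻³×(1611.79)⁴ = 654 W.

P ≈ 654 W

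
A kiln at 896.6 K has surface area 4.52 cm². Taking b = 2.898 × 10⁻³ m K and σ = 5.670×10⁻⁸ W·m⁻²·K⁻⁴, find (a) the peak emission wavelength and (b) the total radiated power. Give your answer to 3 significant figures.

λ_max ≈ 3.23 μm; P ≈ 16.6 W

(a) λ_max = b/T = 2.898×10⁻³/896.6 = 3.232×10⁻⁶ m = 3.23 μm.
Area A = 4.52 cm² = 4.52×10⁻⁴ m².
(b) P = σAT⁴ = 5.670×10⁻⁸×4.52×10⁻⁴×(896.6)⁴ = 16.6 W.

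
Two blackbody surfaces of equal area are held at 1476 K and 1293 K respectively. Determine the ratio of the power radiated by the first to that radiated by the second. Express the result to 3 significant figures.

With equal areas, P₁/P₂ = (T₁/T₂)⁴ = (1476/1293)⁴ = 1.70.

P₁/P₂ ≈ 1.70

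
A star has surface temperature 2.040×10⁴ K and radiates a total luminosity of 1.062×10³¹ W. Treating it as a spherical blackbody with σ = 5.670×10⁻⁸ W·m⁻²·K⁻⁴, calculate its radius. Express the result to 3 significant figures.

R ≈ 9.28×10⁹ m

L = 4πR²σT⁴ ⇒ R = √(L/(4πσT⁴)).
σT⁴ = 9.81982×10⁹ W/m², so R = √(1.062×10³¹/(4π×9.81982×10⁹)) = 9.28×10⁹ m.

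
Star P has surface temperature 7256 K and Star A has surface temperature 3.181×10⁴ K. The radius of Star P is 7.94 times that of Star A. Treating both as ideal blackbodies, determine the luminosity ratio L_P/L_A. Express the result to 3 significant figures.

L ∝ R²T⁴, so L_P/L_A = (R_P/R_A)²(T_P/T_A)⁴ = (7.94)² × (7256/3.181×10⁴)⁴ = 63.0436 × 2.70729×10⁻³ = 0.171.

L_P/L_A ≈ 0.171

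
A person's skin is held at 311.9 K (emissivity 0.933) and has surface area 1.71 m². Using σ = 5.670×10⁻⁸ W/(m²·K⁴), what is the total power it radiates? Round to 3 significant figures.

Area A = 1.71 m².
P = εσAT⁴ = 0.933 × 5.670×10⁻⁸ × 1.71 × (311.9)⁴ = 856 W.

P ≈ 856 W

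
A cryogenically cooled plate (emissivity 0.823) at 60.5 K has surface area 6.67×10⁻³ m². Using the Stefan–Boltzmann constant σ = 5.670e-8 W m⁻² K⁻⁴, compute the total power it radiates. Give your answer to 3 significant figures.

Area A = 6.67×10⁻³ m².
P = εσAT⁴ = 0.823 × 5.670×10⁻⁸ × 6.67×10⁻³ × (60.5)⁴ = 4.17×10⁻³ W.

P ≈ 4.17×10⁻³ W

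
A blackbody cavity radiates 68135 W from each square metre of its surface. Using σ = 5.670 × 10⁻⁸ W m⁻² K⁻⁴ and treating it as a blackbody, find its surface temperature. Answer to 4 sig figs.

I = σT⁴, so T = (I/σ)^(1/4) = (68135/(5.670×10⁻⁸))^(1/4) = 1047 K.

T ≈ 1047 K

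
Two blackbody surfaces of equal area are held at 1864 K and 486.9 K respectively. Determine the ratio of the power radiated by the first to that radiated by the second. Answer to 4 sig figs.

P₁/P₂ ≈ 214.8

With equal areas, P₁/P₂ = (T₁/T₂)⁴ = (1864/486.9)⁴ = 214.8.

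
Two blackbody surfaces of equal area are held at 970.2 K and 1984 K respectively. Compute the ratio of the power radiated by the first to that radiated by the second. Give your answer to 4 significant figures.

With equal areas, P₁/P₂ = (T₁/T₂)⁴ = (970.2/1984)⁴ = 0.05718.

P₁/P₂ ≈ 0.05718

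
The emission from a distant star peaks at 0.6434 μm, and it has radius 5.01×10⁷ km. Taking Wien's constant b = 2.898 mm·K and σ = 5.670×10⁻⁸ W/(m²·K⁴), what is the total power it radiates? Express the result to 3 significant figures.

P ≈ 7.36×10²⁹ W

Wien's law: T = b/λ_max = 2.898×10⁻³/6.434×10⁻⁷ = 4504.20 K.
Surface area A = 4πR² = 4π(5.01×10¹⁰ m)² = 3.15417×10²² m².
Then P = σAT⁴ = 5.670×10⁻⁸×3.15417×10²²×(4504.20)⁴ = 7.36×10²⁹ W.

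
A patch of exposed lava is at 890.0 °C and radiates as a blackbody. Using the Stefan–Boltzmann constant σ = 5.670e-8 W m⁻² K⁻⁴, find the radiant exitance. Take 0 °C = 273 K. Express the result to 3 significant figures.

T = 890.0 °C + 273 = 1163.0 K.
Stefan–Boltzmann: I = σT⁴ = 5.670×10⁻⁸ × (1163.0)⁴ = 1.04×10⁵ W/m².

I ≈ 1.04×10⁵ W/m²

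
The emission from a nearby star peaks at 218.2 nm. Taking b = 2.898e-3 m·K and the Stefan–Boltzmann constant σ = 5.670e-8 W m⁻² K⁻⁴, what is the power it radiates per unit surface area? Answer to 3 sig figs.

I ≈ 1.76×10⁹ W/m²

Wien's law: T = b/λ_max = 2.898×10⁻³/2.182×10⁻⁷ = 13281.4 K.
Then I = σT⁴ = 5.670×10⁻⁸×(13281.4)⁴ = 1.76×10⁹ W/m².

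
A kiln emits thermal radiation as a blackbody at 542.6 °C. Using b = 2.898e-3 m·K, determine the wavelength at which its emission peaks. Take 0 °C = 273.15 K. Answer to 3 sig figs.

λ_max ≈ 3.55 μm

T = 542.6 °C + 273.15 = 815.75 K.
Wien's displacement law: λ_max = b/T = (2.898×10⁻³ m·K)/(815.75 K) = 3.553×10⁻⁶ m.
That is 3.55 μm, in the infrared range.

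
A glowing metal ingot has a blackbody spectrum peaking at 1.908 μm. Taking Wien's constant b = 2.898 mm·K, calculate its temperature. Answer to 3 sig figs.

T ≈ 1.52×10³ K

Wien's law gives T = b/λ_max = (2.898×10⁻³ m·K)/(1.908×10⁻⁶ m) = 1.52×10³ K.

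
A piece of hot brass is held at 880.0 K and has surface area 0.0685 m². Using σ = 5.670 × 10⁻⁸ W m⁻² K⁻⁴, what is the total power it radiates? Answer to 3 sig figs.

P ≈ 2.33×10³ W

Area A = 0.0685 m².
P = σAT⁴ = 5.670×10⁻⁸ × 0.0685 × (880.0)⁴ = 2.33×10³ W.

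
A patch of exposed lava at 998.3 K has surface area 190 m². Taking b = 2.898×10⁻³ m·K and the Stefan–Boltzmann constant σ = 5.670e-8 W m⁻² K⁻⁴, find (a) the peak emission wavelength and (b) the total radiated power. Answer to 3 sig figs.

λ_max ≈ 2.90 μm; P ≈ 1.07×10⁷ W

(a) λ_max = b/T = 2.898×10⁻³/998.3 = 2.903×10⁻⁶ m = 2.90 μm.
Area A = 190 m².
(b) P = σAT⁴ = 5.670×10⁻⁸×190×(998.3)⁴ = 1.07×10⁷ W.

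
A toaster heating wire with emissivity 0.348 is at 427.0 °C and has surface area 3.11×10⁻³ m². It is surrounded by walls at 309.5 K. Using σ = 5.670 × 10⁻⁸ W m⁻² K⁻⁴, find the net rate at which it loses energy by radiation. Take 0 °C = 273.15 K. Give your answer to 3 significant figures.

Net loss ≈ 14.2 W

T = 427.0 °C + 273.15 = 700.15 K.
Area A = 3.11×10⁻³ m².
Net radiated power P_net = εσA(T⁴ − T₀⁴) = 0.348×5.670×10⁻⁸×3.11×10⁻³×(700.15⁴ − 309.5⁴).
T⁴ − T₀⁴ = 2.40306×10¹¹ − 9.17577×10⁹ = 2.31130×10¹¹ K⁴, so P_net = 14.2 W.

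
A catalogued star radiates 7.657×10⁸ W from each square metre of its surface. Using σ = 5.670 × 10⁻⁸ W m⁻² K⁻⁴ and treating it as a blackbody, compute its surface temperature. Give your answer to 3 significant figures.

T ≈ 1.08×10⁴ K

I = σT⁴, so T = (I/σ)^(1/4) = (7.657×10⁸/(5.670×10⁻⁸))^(1/4) = 1.08×10⁴ K.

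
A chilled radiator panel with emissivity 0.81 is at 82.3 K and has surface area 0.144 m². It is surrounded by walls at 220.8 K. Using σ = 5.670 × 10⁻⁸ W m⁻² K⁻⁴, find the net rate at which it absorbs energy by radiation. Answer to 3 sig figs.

Area A = 0.144 m².
Net radiated power P_net = εσA(T⁴ − T₀⁴) = 0.81×5.670×10⁻⁸×0.144×(82.3⁴ − 220.8⁴).
T⁴ − T₀⁴ = 4.58775×10⁷ − 2.37682×10⁹ = -2.33094×10⁹ K⁴, so P_net = -15.4 W — negative, meaning a net gain of 15.4 W.

Net gain ≈ 15.4 W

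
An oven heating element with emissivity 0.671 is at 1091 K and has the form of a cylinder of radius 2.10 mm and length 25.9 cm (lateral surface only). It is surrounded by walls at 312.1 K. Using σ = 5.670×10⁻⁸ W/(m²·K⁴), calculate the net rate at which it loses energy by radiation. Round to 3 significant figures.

Lateral area A = 2πrL = 2π×2.10×10⁻³×0.259 = 3.41742×10⁻³ m².
Net radiated power P_net = εσA(T⁴ − T₀⁴) = 0.671×5.670×10⁻⁸×3.41742×10⁻³×(1091⁴ − 312.1⁴).
T⁴ − T₀⁴ = 1.41677×10¹² − 9.48801×10⁹ = 1.40728×10¹² K⁴, so P_net = 183 W.

Net loss ≈ 183 W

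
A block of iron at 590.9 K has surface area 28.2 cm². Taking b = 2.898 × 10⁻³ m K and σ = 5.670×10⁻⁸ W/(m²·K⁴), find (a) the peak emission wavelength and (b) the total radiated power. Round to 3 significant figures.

(a) λ_max = b/T = 2.898×10⁻³/590.9 = 4.904×10⁻⁶ m = 4.90 μm.
Area A = 28.2 cm² = 2.82×10⁻³ m².
(b) P = σAT⁴ = 5.670×10⁻⁸×2.82×10⁻³×(590.9)⁴ = 19.5 W.

λ_max ≈ 4.90 μm; P ≈ 19.5 W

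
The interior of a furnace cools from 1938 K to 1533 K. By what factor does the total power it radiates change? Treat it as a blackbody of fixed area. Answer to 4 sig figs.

P₂/P₁ ≈ 0.3915

P ∝ T⁴, so P₂/P₁ = (T₂/T₁)⁴ = (1533/1938)⁴ = (0.791022)⁴ = 0.3915.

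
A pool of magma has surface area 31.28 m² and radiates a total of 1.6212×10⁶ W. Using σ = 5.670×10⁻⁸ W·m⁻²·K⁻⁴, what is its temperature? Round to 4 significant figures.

T ≈ 977.8 K

Area A = 31.28 m².
P = σAT⁴ ⇒ T = (P/(σA))^(1/4) = (1.6212×10⁶/(5.670×10⁻⁸×31.28))^(1/4) = 977.8 K.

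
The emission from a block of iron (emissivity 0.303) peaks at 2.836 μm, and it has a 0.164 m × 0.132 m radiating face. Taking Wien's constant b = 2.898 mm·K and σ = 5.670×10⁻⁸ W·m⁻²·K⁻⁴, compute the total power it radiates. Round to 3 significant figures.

P ≈ 406 W

Wien's law: T = b/λ_max = 2.898×10⁻³/2.836×10⁻⁶ = 1021.86 K.
Area A = 0.164 × 0.132 = 0.021648 m².
Then P = εσAT⁴ = 0.303×5.670×10⁻⁸×0.021648×(1021.86)⁴ = 406 W.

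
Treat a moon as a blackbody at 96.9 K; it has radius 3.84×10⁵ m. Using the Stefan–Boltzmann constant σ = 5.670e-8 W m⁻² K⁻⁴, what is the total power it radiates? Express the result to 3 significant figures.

Surface area A = 4πR² = 4π(3.84×10⁵ m)² = 1.85299×10¹² m².
P = σAT⁴ = 5.670×10⁻⁸ × 1.85299×10¹² × (96.9)⁴ = 9.26×10¹² W.

P ≈ 9.26×10¹² W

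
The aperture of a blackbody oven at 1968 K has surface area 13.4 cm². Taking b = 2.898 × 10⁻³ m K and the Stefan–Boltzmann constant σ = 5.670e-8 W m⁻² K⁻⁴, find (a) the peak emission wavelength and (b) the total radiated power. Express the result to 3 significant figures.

λ_max ≈ 1.47 μm; P ≈ 1.14×10³ W

(a) λ_max = b/T = 2.898×10⁻³/1968 = 1.473×10⁻⁶ m = 1.47 μm.
Area A = 13.4 cm² = 1.34×10⁻³ m².
(b) P = σAT⁴ = 5.670×10⁻⁸×1.34×10⁻³×(1968)⁴ = 1.14×10³ W.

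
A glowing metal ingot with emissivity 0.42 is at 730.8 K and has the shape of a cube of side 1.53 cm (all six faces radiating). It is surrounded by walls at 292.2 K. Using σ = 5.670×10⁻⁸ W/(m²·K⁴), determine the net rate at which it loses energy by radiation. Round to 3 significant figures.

Net loss ≈ 9.30 W

Area A = 6s² = 6×(0.0153 m)² = 1.40454×10⁻³ m².
Net radiated power P_net = εσA(T⁴ − T₀⁴) = 0.42×5.670×10⁻⁸×1.40454×10⁻³×(730.8⁴ − 292.2⁴).
T⁴ − T₀⁴ = 2.85229×10¹¹ − 7.28989×10⁹ = 2.77939×10¹¹ K⁴, so P_net = 9.30 W.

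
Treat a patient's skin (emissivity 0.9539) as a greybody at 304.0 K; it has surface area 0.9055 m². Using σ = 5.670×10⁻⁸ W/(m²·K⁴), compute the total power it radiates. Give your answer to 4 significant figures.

P ≈ 418.3 W

Area A = 0.9055 m².
P = εσAT⁴ = 0.9539 × 5.670×10⁻⁸ × 0.9055 × (304.0)⁴ = 418.3 W.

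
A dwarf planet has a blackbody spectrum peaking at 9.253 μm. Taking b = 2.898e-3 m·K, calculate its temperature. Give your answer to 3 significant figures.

Wien's law gives T = b/λ_max = (2.898×10⁻³ m·K)/(9.253×10⁻⁶ m) = 313 K.

T ≈ 313 K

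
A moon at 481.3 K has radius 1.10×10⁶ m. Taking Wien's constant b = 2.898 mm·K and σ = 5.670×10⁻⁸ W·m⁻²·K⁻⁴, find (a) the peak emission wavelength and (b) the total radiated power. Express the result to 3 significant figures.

λ_max ≈ 6.02 μm; P ≈ 4.63×10¹⁶ W

(a) λ_max = b/T = 2.898×10⁻³/481.3 = 6.021×10⁻⁶ m = 6.02 μm.
Surface area A = 4πR² = 4π(1.10×10⁶ m)² = 1.52053×10¹³ m².
(b) P = σAT⁴ = 5.670×10⁻⁸×1.52053×10¹³×(481.3)⁴ = 4.63×10¹⁶ W.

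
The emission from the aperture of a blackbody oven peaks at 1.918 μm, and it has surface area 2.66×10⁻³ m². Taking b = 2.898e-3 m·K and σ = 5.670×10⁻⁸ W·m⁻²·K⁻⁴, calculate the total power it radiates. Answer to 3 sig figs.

Wien's law: T = b/λ_max = 2.898×10⁻³/1.918×10⁻⁶ = 1510.95 K.
Area A = 2.66×10⁻³ m².
Then P = σAT⁴ = 5.670×10⁻⁸×2.66×10⁻³×(1510.95)⁴ = 786 W.

P ≈ 786 W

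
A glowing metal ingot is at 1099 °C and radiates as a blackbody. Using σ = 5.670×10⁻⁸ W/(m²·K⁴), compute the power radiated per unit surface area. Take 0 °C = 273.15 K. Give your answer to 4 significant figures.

T = 1099 °C + 273.15 = 1372.15 K.
Stefan–Boltzmann: I = σT⁴ = 5.670×10⁻⁸ × (1372.15)⁴ = 2.010×10⁵ W/m².

I ≈ 2.010×10⁵ W/m²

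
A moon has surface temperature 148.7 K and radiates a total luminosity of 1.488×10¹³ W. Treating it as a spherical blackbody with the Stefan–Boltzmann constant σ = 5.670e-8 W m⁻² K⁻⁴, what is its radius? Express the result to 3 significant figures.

R ≈ 2.07×10⁵ m

L = 4πR²σT⁴ ⇒ R = √(L/(4πσT⁴)).
σT⁴ = 27.7222 W/m², so R = √(1.488×10¹³/(4π×27.7222)) = 2.07×10⁵ m.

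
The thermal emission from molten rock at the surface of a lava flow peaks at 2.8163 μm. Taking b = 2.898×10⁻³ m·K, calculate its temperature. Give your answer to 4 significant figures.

Wien's law gives T = b/λ_max = (2.898×10⁻³ m·K)/(2.8163×10⁻⁶ m) = 1029 K.

T ≈ 1029 K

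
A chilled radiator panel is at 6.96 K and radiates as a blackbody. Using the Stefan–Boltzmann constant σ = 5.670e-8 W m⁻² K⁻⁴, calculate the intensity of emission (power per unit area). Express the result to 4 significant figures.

Stefan–Boltzmann: I = σT⁴ = 5.670×10⁻⁸ × (6.96)⁴ = 1.331×10⁻⁴ W/m².

I ≈ 1.331×10⁻⁴ W/m²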